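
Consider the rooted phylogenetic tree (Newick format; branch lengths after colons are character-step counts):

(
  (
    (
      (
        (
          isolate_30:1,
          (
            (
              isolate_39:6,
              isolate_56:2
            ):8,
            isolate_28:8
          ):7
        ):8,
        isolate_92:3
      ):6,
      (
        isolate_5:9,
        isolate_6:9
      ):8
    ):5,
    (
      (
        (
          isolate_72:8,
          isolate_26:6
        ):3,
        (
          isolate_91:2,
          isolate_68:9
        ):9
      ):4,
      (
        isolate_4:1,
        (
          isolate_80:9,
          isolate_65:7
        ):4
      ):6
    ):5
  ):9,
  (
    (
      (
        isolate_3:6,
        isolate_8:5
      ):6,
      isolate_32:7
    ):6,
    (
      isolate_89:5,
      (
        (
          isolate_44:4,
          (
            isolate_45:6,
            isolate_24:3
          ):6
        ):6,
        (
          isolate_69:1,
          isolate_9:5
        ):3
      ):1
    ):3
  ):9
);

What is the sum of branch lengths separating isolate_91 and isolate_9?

50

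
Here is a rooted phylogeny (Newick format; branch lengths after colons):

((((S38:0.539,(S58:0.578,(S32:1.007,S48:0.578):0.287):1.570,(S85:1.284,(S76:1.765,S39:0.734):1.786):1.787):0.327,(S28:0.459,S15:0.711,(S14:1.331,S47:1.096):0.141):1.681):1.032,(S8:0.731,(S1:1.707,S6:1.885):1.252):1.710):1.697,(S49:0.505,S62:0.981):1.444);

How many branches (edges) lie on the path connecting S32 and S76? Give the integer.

The MRCA of S32 and S76 is the node subtending (S38,(S58,(S32,S48)),(S85,(S76,S39))).
From S32 up to that node: 3 branches. From S76 up to the same node: 3 branches. Total: 3 + 3 = 6.

6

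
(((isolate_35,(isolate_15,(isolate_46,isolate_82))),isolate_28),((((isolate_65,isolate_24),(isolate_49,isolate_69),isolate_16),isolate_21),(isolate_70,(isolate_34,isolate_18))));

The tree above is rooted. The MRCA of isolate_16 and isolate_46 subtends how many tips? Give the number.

The MRCA of isolate_16 and isolate_46 is the root, so the clade is the entire tree.
That clade contains 14 terminal taxa: isolate_15, isolate_16, isolate_18, isolate_21, isolate_24, isolate_28, isolate_34, isolate_35, isolate_46, isolate_49, isolate_65, isolate_69, isolate_70, isolate_82.

14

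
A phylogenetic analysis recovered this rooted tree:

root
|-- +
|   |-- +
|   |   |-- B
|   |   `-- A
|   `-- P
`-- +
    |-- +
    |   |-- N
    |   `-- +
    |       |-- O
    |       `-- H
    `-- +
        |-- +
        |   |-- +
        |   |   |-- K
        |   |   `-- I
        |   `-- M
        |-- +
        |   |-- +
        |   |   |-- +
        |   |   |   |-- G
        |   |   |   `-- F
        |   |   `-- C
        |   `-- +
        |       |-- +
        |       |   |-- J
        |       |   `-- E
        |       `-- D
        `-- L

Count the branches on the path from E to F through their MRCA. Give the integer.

The MRCA of E and F is the node subtending (((G,F),C),((J,E),D)).
From E up to that node: 3 branches. From F up to the same node: 3 branches. Total: 3 + 3 = 6.

6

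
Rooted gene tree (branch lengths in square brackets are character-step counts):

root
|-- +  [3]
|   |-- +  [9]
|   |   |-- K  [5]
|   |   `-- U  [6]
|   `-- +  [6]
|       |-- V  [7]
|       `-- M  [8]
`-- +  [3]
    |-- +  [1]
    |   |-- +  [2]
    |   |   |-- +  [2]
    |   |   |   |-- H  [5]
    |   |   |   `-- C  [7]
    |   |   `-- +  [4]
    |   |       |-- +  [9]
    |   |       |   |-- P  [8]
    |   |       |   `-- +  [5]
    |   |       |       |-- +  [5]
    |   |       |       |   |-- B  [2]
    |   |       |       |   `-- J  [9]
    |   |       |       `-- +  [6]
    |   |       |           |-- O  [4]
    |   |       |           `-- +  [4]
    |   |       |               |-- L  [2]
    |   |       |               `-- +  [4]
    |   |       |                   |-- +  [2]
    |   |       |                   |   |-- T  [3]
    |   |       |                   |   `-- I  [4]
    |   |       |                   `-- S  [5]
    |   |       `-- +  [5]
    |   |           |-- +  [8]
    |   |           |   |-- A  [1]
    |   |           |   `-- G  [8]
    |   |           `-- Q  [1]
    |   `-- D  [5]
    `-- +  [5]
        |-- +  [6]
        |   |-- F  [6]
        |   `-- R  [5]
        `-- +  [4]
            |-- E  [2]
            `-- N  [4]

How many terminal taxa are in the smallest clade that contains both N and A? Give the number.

The MRCA of N and A is the node subtending ((((H,C),((P,((B,J),(O,(L,((T,I),S))))),((A,G),Q))),D),((F,R),(E,N))).
That clade contains 18 terminal taxa: A, B, C, D, E, F, G, H, I, J, L, N, O, P, Q, R, S, T.

18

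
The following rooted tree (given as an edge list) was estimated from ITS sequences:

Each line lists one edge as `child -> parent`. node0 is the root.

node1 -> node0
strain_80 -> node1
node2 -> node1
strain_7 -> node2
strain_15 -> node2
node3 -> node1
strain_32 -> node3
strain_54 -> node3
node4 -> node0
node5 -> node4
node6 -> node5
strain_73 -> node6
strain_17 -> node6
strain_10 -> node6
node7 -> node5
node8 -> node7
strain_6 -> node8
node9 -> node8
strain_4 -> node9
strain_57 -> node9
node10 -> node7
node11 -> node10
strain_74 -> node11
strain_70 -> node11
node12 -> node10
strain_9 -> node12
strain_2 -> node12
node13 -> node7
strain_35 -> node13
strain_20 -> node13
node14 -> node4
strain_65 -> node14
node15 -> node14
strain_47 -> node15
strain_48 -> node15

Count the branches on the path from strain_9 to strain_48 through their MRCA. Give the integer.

8

The MRCA of strain_9 and strain_48 is the node subtending (((strain_73,strain_17,strain_10),((strain_6,(strain_4,strain_57)),((strain_74,strain_70),(strain_9,strain_2)),(strain_35,strain_20))),(strain_65,(strain_47,strain_48))).
From strain_9 up to that node: 5 branches. From strain_48 up to the same node: 3 branches. Total: 5 + 3 = 8.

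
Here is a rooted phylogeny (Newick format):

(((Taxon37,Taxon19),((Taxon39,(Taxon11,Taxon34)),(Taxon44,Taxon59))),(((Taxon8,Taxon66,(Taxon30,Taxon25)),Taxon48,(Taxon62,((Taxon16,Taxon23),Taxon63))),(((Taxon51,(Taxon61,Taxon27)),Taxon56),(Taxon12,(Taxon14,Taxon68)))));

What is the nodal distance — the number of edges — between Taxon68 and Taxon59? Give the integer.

The MRCA of Taxon68 and Taxon59 is the root of the tree.
From Taxon68 up to that node: 5 branches. From Taxon59 up to the same node: 4 branches. Total: 5 + 4 = 9.

9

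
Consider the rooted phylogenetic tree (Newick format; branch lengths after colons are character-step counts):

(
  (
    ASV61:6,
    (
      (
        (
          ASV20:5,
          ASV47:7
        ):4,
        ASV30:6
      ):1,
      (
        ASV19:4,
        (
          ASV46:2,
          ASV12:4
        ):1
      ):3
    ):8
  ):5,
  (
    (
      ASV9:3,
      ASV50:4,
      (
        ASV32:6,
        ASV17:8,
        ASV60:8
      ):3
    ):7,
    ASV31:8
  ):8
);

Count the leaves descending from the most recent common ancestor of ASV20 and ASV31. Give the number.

The MRCA of ASV20 and ASV31 is the root, so the clade is the entire tree.
That clade contains 13 terminal taxa: ASV12, ASV17, ASV19, ASV20, ASV30, ASV31, ASV32, ASV46, ASV47, ASV50, ASV60, ASV61, ASV9.

13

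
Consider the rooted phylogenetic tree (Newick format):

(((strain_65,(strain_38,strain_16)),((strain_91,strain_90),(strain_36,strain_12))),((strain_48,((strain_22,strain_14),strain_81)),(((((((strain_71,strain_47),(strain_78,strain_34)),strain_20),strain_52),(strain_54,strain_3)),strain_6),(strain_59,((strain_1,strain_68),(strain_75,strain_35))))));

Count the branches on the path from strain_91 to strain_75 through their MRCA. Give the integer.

10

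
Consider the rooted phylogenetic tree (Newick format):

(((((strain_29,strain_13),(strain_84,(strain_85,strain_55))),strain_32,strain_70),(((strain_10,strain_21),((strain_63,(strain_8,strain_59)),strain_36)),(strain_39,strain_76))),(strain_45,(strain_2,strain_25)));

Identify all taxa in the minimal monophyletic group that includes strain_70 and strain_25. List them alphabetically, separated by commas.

Tracing strain_70: it sits inside (((strain_29,strain_13),(strain_84,(strain_85,strain_55))),strain_32,strain_70).
Tracing strain_25: it sits inside (strain_2,strain_25).
The smallest clade enclosing both is the whole tree (their MRCA is the root), so the answer is all 18 tips in alphabetical order.

strain_10, strain_13, strain_2, strain_21, strain_25, strain_29, strain_32, strain_36, strain_39, strain_45, strain_55, strain_59, strain_63, strain_70, strain_76, strain_8, strain_84, strain_85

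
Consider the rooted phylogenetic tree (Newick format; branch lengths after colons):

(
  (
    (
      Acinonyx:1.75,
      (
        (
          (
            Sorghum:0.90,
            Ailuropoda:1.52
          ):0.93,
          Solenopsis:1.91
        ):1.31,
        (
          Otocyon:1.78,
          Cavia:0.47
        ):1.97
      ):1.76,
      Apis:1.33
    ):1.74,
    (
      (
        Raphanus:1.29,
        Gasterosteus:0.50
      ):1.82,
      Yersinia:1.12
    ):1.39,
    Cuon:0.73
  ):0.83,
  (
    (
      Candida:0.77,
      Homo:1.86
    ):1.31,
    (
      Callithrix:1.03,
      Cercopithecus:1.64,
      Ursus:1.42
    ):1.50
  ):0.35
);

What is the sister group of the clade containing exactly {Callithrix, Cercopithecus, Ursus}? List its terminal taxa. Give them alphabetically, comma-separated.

Candida, Homo

The clade containing exactly {Callithrix, Cercopithecus, Ursus} attaches to the tree at the node subtending ((Candida,Homo),(Callithrix,Cercopithecus,Ursus)).
The other lineage descending from that same node — the sister group — is (Candida,Homo); its 2 tips in alphabetical order are the answer.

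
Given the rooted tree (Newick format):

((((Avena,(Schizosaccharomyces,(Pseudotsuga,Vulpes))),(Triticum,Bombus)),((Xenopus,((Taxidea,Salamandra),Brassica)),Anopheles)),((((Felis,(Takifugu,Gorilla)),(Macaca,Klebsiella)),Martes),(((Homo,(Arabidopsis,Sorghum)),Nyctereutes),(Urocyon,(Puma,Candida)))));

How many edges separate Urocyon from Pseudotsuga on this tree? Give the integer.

The MRCA of Urocyon and Pseudotsuga is the root of the tree.
From Urocyon up to that node: 4 branches. From Pseudotsuga up to the same node: 6 branches. Total: 4 + 6 = 10.

10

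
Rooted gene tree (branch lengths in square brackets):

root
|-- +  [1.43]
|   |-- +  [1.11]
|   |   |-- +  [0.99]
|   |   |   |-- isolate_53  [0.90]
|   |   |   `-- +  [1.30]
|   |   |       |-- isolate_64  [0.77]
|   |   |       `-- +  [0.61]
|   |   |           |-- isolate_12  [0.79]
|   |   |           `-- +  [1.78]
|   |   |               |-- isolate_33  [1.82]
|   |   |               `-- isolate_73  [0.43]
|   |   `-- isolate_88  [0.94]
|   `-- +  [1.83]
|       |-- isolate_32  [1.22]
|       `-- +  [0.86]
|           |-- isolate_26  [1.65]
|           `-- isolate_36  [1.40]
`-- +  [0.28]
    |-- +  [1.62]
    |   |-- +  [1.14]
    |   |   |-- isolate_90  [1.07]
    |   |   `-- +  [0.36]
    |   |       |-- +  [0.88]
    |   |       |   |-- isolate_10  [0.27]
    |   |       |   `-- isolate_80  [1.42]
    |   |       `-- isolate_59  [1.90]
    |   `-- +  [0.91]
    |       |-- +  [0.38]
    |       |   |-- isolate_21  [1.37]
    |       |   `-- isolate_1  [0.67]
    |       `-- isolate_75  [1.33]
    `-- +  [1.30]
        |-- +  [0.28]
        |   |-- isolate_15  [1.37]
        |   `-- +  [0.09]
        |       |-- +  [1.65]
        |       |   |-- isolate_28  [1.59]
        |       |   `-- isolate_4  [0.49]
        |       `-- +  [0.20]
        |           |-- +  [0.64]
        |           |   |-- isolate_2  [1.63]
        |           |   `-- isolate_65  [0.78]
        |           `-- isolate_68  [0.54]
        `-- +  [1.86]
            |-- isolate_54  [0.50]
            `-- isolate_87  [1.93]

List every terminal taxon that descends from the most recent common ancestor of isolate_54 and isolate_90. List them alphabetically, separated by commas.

Tracing isolate_54: it sits inside (isolate_54,isolate_87).
Tracing isolate_90: it sits inside (isolate_90,((isolate_10,isolate_80),isolate_59)).
The smallest clade enclosing both is (((isolate_90,((isolate_10,isolate_80),isolate_59)),((isolate_21,isolate_1),isolate_75)),((isolate_15,((isolate_28,isolate_4),((isolate_2,isolate_65),isolate_68))),(isolate_54,isolate_87))); the answer is its 15 terminal taxa in alphabetical order.

isolate_1, isolate_10, isolate_15, isolate_2, isolate_21, isolate_28, isolate_4, isolate_54, isolate_59, isolate_65, isolate_68, isolate_75, isolate_80, isolate_87, isolate_90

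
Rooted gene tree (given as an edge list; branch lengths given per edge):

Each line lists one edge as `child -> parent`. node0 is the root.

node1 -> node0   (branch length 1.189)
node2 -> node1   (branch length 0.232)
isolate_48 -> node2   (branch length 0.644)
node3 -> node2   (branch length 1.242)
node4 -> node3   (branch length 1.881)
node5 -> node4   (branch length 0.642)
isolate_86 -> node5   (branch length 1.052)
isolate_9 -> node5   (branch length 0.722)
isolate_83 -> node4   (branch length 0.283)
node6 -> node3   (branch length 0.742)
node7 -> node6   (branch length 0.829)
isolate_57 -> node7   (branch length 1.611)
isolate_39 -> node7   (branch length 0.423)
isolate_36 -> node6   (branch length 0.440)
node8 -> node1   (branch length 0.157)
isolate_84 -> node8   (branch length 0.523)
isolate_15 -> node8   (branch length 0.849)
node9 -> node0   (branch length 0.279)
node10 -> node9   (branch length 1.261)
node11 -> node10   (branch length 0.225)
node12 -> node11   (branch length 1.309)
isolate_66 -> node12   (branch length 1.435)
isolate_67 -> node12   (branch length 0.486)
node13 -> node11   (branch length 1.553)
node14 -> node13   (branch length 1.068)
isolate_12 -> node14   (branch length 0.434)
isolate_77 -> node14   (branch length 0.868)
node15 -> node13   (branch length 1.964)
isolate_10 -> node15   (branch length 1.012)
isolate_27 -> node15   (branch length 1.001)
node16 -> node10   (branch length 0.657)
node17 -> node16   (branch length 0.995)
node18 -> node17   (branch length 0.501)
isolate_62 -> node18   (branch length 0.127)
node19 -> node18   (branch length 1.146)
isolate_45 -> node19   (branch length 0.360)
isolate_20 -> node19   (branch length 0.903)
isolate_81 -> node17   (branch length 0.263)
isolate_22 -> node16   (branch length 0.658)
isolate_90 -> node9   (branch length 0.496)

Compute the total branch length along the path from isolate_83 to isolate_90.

The path runs isolate_83 → … → MRCA → … → isolate_90; the MRCA is the root of the tree.
Branch lengths along that path: 0.283 + 1.881 + 1.242 + 0.232 + 1.189 + 0.279 + 0.496 = 5.602.

5.602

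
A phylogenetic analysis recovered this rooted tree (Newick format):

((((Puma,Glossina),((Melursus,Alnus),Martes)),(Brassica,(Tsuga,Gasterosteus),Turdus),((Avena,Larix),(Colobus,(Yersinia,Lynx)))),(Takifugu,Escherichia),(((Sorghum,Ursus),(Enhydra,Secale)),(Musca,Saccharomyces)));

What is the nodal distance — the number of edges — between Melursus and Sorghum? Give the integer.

The MRCA of Melursus and Sorghum is the root of the tree.
From Melursus up to that node: 5 branches. From Sorghum up to the same node: 4 branches. Total: 5 + 4 = 9.

9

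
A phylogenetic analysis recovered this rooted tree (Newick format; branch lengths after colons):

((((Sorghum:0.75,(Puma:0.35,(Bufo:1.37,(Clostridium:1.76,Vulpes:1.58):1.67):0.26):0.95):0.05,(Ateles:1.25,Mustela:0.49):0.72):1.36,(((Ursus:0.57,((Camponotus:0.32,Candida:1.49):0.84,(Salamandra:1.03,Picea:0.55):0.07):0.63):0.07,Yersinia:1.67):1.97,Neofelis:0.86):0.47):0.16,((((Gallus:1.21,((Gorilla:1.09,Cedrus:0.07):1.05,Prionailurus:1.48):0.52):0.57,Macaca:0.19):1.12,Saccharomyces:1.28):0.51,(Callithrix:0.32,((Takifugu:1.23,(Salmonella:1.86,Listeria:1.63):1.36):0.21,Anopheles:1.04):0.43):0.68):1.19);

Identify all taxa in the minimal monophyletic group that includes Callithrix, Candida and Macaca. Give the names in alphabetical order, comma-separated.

Tracing Callithrix: it sits inside (Callithrix,((Takifugu,(Salmonella,Listeria)),Anopheles)).
Tracing Candida: it sits inside (Camponotus,Candida).
Tracing Macaca: it sits inside ((Gallus,((Gorilla,Cedrus),Prionailurus)),Macaca).
The smallest clade enclosing all 3 is the whole tree (their MRCA is the root), so the answer is all 25 tips in alphabetical order.

Anopheles, Ateles, Bufo, Callithrix, Camponotus, Candida, Cedrus, Clostridium, Gallus, Gorilla, Listeria, Macaca, Mustela, Neofelis, Picea, Prionailurus, Puma, Saccharomyces, Salamandra, Salmonella, Sorghum, Takifugu, Ursus, Vulpes, Yersinia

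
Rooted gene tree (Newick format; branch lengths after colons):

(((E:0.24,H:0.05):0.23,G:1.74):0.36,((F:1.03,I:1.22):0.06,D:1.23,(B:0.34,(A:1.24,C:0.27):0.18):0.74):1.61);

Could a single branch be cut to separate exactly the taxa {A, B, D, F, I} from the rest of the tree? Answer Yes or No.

No

The MRCA of the listed taxa subtends ((F,I),D,(B,(A,C))).
That clade also contains C, which is not in the proposed group, so the group is not monophyletic.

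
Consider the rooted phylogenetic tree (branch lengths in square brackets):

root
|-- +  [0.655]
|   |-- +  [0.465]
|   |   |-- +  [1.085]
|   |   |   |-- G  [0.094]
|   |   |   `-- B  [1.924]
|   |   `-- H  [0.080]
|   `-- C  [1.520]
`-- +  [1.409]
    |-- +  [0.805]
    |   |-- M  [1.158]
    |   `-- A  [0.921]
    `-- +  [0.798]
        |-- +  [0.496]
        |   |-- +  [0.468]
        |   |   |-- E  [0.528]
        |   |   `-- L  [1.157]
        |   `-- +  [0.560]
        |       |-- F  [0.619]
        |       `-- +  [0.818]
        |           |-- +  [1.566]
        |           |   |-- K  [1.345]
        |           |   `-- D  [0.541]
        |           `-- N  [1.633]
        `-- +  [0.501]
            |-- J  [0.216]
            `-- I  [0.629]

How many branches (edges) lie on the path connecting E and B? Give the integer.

The MRCA of E and B is the root of the tree.
From E up to that node: 5 branches. From B up to the same node: 4 branches. Total: 5 + 4 = 9.

9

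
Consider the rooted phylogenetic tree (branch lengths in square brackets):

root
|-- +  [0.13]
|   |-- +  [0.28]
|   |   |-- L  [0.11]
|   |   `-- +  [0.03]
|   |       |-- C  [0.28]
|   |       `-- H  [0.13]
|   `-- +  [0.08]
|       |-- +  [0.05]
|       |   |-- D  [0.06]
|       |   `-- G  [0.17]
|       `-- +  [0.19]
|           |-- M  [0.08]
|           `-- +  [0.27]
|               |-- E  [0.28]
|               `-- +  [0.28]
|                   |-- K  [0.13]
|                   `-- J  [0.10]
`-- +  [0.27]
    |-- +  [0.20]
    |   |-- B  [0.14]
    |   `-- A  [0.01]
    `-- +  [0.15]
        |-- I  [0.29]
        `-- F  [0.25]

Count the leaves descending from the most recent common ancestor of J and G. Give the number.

The MRCA of J and G is the node subtending ((D,G),(M,(E,(K,J)))).
That clade contains 6 terminal taxa: D, E, G, J, K, M.

6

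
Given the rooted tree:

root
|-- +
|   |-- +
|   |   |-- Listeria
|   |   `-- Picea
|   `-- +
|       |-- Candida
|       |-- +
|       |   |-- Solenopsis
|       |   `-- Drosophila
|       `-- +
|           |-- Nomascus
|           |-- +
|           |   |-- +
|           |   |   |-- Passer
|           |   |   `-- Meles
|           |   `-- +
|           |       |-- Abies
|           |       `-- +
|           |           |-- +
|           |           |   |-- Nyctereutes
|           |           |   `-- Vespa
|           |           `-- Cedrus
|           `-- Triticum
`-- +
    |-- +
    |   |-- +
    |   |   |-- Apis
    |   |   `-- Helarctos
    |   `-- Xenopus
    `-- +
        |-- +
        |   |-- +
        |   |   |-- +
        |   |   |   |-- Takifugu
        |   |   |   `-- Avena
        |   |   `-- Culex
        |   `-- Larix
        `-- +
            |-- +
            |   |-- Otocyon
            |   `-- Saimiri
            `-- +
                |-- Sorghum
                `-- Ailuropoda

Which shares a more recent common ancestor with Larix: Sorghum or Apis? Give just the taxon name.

Sorghum

The MRCA of Larix and Sorghum subtends ((((Takifugu,Avena),Culex),Larix),((Otocyon,Saimiri),(Sorghum,Ailuropoda))) (8 taxa).
The MRCA of Larix and Apis subtends (((Apis,Helarctos),Xenopus),((((Takifugu,Avena),Culex),Larix),((Otocyon,Saimiri),(Sorghum,Ailuropoda)))) (11 taxa).
The first is nested inside the second, so Larix shares a more recent common ancestor with Sorghum.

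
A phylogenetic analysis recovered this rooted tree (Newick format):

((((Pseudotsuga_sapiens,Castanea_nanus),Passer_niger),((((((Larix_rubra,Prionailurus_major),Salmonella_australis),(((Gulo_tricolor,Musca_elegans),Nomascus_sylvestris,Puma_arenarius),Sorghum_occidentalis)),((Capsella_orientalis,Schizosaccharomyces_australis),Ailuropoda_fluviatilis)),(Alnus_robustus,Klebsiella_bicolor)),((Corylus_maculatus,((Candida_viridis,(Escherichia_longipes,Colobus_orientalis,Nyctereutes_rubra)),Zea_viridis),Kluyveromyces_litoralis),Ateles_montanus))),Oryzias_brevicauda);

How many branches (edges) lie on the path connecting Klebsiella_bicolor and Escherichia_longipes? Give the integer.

9

The MRCA of Klebsiella_bicolor and Escherichia_longipes is the node subtending ((((((Larix_rubra,Prionailurus_major),Salmonella_australis),(((Gulo_tricolor,Musca_elegans),Nomascus_sylvestris,Puma_arenarius),Sorghum_occidentalis)),((Capsella_orientalis,Schizosaccharomyces_australis),Ailuropoda_fluviatilis)),(Alnus_robustus,Klebsiella_bicolor)),((Corylus_maculatus,((Candida_viridis,(Escherichia_longipes,Colobus_orientalis,Nyctereutes_rubra)),Zea_viridis),Kluyveromyces_litoralis),Ateles_montanus)).
From Klebsiella_bicolor up to that node: 3 branches. From Escherichia_longipes up to the same node: 6 branches. Total: 3 + 6 = 9.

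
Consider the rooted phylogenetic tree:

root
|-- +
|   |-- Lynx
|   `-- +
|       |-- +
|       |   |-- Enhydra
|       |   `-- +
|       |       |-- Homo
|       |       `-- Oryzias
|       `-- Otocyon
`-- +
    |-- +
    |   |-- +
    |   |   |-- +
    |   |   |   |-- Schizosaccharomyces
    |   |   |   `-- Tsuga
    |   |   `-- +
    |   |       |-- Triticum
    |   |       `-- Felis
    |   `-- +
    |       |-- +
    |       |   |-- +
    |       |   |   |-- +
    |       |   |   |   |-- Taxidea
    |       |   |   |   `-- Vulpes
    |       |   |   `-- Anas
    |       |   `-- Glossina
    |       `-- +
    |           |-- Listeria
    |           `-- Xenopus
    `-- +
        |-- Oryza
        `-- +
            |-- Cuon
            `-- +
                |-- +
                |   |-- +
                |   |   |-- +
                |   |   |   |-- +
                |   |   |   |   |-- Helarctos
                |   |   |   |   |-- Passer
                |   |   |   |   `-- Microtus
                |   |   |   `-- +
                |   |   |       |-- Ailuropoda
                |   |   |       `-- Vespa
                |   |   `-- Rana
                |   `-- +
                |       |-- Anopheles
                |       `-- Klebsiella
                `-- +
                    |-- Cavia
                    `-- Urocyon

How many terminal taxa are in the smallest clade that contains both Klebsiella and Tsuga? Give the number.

The MRCA of Klebsiella and Tsuga is the node subtending ((((Schizosaccharomyces,Tsuga),(Triticum,Felis)),((((Taxidea,Vulpes),Anas),Glossina),(Listeria,Xenopus))),(Oryza,(Cuon,(((((Helarctos,Passer,Microtus),(Ailuropoda,Vespa)),Rana),(Anopheles,Klebsiella)),(Cavia,Urocyon))))).
That clade contains 22 terminal taxa: Ailuropoda, Anas, Anopheles, Cavia, Cuon, Felis, Glossina, Helarctos, Klebsiella, Listeria, Microtus, Oryza, Passer, Rana, Schizosaccharomyces, Taxidea, Triticum, Tsuga, Urocyon, Vespa, Vulpes, Xenopus.

22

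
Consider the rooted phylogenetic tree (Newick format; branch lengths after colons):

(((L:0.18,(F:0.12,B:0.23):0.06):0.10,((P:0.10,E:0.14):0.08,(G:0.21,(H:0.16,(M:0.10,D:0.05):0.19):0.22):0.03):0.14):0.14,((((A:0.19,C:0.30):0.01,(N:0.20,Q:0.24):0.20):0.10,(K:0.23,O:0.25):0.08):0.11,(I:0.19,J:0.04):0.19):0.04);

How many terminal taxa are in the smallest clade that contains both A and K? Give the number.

The MRCA of A and K is the node subtending (((A,C),(N,Q)),(K,O)).
That clade contains 6 terminal taxa: A, C, K, N, O, Q.

6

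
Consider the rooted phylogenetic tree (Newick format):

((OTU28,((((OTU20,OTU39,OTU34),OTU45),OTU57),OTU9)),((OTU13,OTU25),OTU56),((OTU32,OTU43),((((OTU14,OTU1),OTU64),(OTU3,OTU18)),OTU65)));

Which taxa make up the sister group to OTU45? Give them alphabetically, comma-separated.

OTU45 attaches to the tree at the node subtending ((OTU20,OTU39,OTU34),OTU45).
The other lineage descending from that same node — the sister group — is (OTU20,OTU39,OTU34); its 3 tips in alphabetical order are the answer.

OTU20, OTU34, OTU39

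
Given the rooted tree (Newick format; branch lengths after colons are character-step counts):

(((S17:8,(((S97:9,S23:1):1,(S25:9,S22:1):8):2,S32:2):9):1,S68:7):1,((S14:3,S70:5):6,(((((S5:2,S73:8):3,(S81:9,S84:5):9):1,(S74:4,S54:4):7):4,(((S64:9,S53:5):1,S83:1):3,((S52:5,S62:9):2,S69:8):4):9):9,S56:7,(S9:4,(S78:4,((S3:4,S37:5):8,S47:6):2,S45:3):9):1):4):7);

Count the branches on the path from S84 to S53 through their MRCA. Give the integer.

8

The MRCA of S84 and S53 is the node subtending ((((S5,S73),(S81,S84)),(S74,S54)),(((S64,S53),S83),((S52,S62),S69))).
From S84 up to that node: 4 branches. From S53 up to the same node: 4 branches. Total: 4 + 4 = 8.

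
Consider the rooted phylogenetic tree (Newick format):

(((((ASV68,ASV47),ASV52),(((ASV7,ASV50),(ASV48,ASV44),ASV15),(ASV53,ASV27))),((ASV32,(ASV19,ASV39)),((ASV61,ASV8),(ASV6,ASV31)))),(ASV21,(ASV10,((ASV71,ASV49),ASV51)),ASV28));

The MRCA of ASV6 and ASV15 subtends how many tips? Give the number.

17

The MRCA of ASV6 and ASV15 is the node subtending ((((ASV68,ASV47),ASV52),(((ASV7,ASV50),(ASV48,ASV44),ASV15),(ASV53,ASV27))),((ASV32,(ASV19,ASV39)),((ASV61,ASV8),(ASV6,ASV31)))).
That clade contains 17 terminal taxa: ASV15, ASV19, ASV27, ASV31, ASV32, ASV39, ASV44, ASV47, ASV48, ASV50, ASV52, ASV53, ASV6, ASV61, ASV68, ASV7, ASV8.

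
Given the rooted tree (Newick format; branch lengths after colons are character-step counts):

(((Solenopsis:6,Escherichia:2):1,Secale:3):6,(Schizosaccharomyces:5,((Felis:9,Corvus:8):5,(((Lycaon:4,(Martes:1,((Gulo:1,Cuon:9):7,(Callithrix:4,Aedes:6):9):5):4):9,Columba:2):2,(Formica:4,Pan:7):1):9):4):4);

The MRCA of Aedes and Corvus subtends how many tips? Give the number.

11

The MRCA of Aedes and Corvus is the node subtending ((Felis,Corvus),(((Lycaon,(Martes,((Gulo,Cuon),(Callithrix,Aedes)))),Columba),(Formica,Pan))).
That clade contains 11 terminal taxa: Aedes, Callithrix, Columba, Corvus, Cuon, Felis, Formica, Gulo, Lycaon, Martes, Pan.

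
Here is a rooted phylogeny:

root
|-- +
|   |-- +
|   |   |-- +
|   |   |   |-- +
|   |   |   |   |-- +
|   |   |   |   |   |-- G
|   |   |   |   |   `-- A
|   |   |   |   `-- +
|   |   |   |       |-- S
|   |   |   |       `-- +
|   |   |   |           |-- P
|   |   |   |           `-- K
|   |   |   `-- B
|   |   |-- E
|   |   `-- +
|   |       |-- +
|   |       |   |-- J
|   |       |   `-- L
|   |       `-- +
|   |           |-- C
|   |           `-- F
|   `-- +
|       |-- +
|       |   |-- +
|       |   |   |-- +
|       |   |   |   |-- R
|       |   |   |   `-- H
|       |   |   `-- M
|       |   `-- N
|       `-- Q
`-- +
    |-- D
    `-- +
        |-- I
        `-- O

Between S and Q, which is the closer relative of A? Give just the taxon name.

The MRCA of A and S subtends ((G,A),(S,(P,K))) (5 taxa).
The MRCA of A and Q subtends (((((G,A),(S,(P,K))),B),E,((J,L),(C,F))),((((R,H),M),N),Q)) (16 taxa).
The first is nested inside the second, so A shares a more recent common ancestor with S.

S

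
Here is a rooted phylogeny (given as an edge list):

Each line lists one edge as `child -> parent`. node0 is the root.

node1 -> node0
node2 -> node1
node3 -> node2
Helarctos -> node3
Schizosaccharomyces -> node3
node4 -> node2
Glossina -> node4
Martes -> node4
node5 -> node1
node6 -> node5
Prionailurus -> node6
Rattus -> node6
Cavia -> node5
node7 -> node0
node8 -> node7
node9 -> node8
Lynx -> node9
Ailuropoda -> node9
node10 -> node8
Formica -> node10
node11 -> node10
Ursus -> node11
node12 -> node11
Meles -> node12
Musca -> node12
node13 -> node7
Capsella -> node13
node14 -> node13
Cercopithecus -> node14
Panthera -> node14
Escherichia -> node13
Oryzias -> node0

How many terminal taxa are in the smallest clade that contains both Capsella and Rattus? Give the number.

18

The MRCA of Capsella and Rattus is the root, so the clade is the entire tree.
That clade contains 18 terminal taxa: Ailuropoda, Capsella, Cavia, Cercopithecus, Escherichia, Formica, Glossina, Helarctos, Lynx, Martes, Meles, Musca, Oryzias, Panthera, Prionailurus, Rattus, Schizosaccharomyces, Ursus.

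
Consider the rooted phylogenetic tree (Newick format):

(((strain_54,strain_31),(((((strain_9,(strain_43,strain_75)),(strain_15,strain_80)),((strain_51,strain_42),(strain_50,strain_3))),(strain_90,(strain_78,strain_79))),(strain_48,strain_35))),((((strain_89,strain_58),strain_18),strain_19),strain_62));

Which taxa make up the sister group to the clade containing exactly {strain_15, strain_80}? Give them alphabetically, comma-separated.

strain_43, strain_75, strain_9

The clade containing exactly {strain_15, strain_80} attaches to the tree at the node subtending ((strain_9,(strain_43,strain_75)),(strain_15,strain_80)).
The other lineage descending from that same node — the sister group — is (strain_9,(strain_43,strain_75)); its 3 tips in alphabetical order are the answer.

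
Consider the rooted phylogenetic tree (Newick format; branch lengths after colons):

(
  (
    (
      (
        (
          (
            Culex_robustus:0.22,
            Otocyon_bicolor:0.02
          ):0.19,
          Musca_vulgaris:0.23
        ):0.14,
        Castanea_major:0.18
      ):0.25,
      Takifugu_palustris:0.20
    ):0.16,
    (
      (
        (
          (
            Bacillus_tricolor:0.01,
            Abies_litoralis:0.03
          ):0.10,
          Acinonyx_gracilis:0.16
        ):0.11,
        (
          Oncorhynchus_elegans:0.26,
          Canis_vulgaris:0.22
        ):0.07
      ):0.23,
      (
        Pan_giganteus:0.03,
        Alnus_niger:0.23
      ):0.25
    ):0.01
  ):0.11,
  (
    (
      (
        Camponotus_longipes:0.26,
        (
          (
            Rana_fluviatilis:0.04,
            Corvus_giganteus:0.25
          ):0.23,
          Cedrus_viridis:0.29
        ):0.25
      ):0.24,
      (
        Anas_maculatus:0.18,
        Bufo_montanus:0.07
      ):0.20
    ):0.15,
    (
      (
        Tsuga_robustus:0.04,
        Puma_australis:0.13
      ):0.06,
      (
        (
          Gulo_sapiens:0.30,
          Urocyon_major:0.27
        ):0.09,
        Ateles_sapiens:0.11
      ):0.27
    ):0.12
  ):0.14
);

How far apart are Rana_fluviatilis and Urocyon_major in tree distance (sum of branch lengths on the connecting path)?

1.66

The path runs Rana_fluviatilis → … → MRCA → … → Urocyon_major; the MRCA is the node subtending (((Camponotus_longipes,((Rana_fluviatilis,Corvus_giganteus),Cedrus_viridis)),(Anas_maculatus,Bufo_montanus)),((Tsuga_robustus,Puma_australis),((Gulo_sapiens,Urocyon_major),Ateles_sapiens))).
Branch lengths along that path: 0.04 + 0.23 + 0.25 + 0.24 + 0.15 + 0.12 + 0.27 + 0.09 + 0.27 = 1.66.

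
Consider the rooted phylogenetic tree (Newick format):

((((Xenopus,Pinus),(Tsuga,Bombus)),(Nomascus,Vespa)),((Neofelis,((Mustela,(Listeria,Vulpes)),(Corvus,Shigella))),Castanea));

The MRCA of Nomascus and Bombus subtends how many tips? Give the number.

The MRCA of Nomascus and Bombus is the node subtending (((Xenopus,Pinus),(Tsuga,Bombus)),(Nomascus,Vespa)).
That clade contains 6 terminal taxa: Bombus, Nomascus, Pinus, Tsuga, Vespa, Xenopus.

6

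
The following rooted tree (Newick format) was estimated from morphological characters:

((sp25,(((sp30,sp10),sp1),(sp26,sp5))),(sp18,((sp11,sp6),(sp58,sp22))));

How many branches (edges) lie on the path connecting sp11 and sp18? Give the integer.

4

The MRCA of sp11 and sp18 is the node subtending (sp18,((sp11,sp6),(sp58,sp22))).
From sp11 up to that node: 3 branches. From sp18 up to the same node: 1 branch. Total: 3 + 1 = 4.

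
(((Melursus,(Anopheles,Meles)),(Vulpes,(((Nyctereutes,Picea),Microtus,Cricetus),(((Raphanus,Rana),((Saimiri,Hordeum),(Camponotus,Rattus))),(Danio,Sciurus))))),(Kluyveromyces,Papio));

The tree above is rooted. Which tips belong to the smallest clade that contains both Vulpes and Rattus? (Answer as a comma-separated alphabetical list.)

Tracing Vulpes: it sits inside (Vulpes,(((Nyctereutes,Picea),Microtus,Cricetus),(((Raphanus,Rana),((Saimiri,Hordeum),(Camponotus,Rattus))),(Danio,Sciurus)))).
Tracing Rattus: it sits inside (Camponotus,Rattus).
The smallest clade enclosing both is (Vulpes,(((Nyctereutes,Picea),Microtus,Cricetus),(((Raphanus,Rana),((Saimiri,Hordeum),(Camponotus,Rattus))),(Danio,Sciurus)))); the answer is its 13 terminal taxa in alphabetical order.

Camponotus, Cricetus, Danio, Hordeum, Microtus, Nyctereutes, Picea, Rana, Raphanus, Rattus, Saimiri, Sciurus, Vulpes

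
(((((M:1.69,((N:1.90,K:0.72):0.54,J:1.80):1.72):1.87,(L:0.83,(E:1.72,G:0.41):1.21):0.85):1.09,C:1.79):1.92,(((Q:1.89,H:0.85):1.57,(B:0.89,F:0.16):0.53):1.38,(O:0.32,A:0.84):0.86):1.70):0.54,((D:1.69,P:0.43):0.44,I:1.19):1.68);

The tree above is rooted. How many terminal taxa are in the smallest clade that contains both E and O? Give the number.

14

The MRCA of E and O is the node subtending ((((M,((N,K),J)),(L,(E,G))),C),(((Q,H),(B,F)),(O,A))).
That clade contains 14 terminal taxa: A, B, C, E, F, G, H, J, K, L, M, N, O, Q.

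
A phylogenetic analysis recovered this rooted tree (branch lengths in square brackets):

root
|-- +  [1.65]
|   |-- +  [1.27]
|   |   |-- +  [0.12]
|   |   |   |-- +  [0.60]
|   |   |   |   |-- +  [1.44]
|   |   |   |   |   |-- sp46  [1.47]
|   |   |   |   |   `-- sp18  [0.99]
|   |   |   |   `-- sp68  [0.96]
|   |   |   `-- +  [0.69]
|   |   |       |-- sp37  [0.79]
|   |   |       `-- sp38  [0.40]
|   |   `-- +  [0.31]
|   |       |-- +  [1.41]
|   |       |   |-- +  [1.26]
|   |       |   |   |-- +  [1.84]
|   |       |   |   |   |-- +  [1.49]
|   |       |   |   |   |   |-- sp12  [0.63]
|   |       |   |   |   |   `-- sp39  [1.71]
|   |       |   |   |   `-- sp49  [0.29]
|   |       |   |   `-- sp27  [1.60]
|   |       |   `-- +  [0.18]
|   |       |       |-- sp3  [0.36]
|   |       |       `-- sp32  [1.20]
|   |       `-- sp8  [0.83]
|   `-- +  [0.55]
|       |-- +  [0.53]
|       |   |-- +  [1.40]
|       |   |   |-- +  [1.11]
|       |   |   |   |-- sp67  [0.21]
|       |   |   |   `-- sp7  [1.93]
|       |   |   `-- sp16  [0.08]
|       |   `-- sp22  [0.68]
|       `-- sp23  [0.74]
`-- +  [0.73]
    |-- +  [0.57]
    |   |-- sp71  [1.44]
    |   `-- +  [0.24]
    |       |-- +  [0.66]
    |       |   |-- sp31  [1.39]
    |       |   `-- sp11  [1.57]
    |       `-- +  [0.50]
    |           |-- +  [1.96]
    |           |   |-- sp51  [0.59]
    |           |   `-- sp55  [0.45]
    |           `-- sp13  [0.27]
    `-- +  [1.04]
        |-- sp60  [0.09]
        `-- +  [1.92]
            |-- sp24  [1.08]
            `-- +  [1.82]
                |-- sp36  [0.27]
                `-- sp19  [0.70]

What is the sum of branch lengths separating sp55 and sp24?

The path runs sp55 → … → MRCA → … → sp24; the MRCA is the node subtending ((sp71,((sp31,sp11),((sp51,sp55),sp13))),(sp60,(sp24,(sp36,sp19)))).
Branch lengths along that path: 0.45 + 1.96 + 0.50 + 0.24 + 0.57 + 1.04 + 1.92 + 1.08 = 7.76.

7.76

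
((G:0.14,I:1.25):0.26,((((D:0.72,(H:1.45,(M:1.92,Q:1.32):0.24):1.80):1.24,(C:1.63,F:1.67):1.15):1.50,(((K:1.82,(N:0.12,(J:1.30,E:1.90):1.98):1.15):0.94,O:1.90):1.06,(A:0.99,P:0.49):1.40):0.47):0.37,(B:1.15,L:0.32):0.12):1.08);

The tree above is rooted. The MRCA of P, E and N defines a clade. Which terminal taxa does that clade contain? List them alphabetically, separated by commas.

Tracing P: it sits inside (A,P).
Tracing E: it sits inside (J,E).
Tracing N: it sits inside (N,(J,E)).
The smallest clade enclosing all 3 is (((K,(N,(J,E))),O),(A,P)); the answer is its 7 terminal taxa in alphabetical order.

A, E, J, K, N, O, P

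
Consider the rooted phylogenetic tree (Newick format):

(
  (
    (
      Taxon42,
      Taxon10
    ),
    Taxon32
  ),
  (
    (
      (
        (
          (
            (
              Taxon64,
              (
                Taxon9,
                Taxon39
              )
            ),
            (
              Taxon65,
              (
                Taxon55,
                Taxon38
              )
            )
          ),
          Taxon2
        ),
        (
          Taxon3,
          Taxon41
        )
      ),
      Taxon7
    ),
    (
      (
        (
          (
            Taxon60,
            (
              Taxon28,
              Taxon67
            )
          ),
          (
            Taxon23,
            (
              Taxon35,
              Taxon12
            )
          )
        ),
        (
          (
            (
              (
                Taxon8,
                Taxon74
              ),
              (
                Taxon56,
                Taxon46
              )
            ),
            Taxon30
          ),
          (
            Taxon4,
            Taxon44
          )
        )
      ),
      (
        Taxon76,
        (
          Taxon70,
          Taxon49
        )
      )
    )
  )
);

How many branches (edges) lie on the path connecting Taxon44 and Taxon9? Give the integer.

12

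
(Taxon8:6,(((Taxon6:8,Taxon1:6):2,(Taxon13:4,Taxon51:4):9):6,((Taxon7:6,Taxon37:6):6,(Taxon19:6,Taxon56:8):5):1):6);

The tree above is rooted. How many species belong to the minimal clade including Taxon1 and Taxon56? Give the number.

The MRCA of Taxon1 and Taxon56 is the node subtending (((Taxon6,Taxon1),(Taxon13,Taxon51)),((Taxon7,Taxon37),(Taxon19,Taxon56))).
That clade contains 8 terminal taxa: Taxon1, Taxon13, Taxon19, Taxon37, Taxon51, Taxon56, Taxon6, Taxon7.

8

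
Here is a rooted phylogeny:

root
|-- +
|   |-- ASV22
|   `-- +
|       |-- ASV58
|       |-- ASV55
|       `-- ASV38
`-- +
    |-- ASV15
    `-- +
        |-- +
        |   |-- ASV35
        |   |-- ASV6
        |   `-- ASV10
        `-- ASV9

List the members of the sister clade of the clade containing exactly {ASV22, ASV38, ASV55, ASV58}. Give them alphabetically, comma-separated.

The clade containing exactly {ASV22, ASV38, ASV55, ASV58} attaches directly to the root of the tree.
The other lineage descending from that same node — the sister group — is (ASV15,((ASV35,ASV6,ASV10),ASV9)); its 5 tips in alphabetical order are the answer.

ASV10, ASV15, ASV35, ASV6, ASV9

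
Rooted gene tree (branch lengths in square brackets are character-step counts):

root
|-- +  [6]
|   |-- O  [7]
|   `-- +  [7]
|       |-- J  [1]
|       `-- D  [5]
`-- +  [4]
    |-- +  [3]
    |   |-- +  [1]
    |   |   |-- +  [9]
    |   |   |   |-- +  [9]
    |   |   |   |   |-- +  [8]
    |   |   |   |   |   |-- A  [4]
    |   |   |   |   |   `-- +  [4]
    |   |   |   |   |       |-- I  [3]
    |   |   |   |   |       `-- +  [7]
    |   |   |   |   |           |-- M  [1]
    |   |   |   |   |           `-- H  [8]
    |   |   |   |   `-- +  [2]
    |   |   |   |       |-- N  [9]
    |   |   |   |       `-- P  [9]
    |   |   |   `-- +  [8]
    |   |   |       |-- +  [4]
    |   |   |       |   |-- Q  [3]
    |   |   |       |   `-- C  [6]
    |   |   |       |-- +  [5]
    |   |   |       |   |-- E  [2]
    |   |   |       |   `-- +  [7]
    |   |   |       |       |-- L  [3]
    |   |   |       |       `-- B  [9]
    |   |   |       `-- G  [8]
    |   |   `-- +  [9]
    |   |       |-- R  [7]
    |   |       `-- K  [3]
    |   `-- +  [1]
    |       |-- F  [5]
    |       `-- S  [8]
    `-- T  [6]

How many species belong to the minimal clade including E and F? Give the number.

The MRCA of E and F is the node subtending (((((A,(I,(M,H))),(N,P)),((Q,C),(E,(L,B)),G)),(R,K)),(F,S)).
That clade contains 16 terminal taxa: A, B, C, E, F, G, H, I, K, L, M, N, P, Q, R, S.

16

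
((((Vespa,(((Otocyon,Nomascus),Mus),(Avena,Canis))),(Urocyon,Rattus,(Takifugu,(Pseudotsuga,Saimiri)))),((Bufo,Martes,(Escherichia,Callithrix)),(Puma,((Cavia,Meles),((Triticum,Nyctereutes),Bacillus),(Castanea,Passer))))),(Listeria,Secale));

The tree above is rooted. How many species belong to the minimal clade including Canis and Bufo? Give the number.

23

The MRCA of Canis and Bufo is the node subtending (((Vespa,(((Otocyon,Nomascus),Mus),(Avena,Canis))),(Urocyon,Rattus,(Takifugu,(Pseudotsuga,Saimiri)))),((Bufo,Martes,(Escherichia,Callithrix)),(Puma,((Cavia,Meles),((Triticum,Nyctereutes),Bacillus),(Castanea,Passer))))).
That clade contains 23 terminal taxa: Avena, Bacillus, Bufo, Callithrix, Canis, Castanea, Cavia, Escherichia, Martes, Meles, Mus, Nomascus, Nyctereutes, Otocyon, Passer, Pseudotsuga, Puma, Rattus, Saimiri, Takifugu, Triticum, Urocyon, Vespa.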